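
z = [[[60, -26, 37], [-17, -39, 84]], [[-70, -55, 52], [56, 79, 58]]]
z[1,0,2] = 52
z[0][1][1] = -39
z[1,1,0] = 56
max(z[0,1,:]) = 84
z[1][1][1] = 79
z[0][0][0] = 60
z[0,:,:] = [[60, -26, 37], [-17, -39, 84]]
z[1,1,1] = 79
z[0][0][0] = 60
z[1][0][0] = -70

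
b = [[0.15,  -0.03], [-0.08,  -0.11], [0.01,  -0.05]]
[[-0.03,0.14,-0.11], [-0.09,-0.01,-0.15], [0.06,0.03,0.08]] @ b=[[-0.02,-0.01], [-0.01,0.01], [0.01,-0.01]]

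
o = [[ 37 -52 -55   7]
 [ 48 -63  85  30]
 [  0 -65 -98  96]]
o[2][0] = 0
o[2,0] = 0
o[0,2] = -55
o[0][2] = -55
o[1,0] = 48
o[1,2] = 85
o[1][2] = 85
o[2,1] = -65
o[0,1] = -52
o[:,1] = [-52, -63, -65]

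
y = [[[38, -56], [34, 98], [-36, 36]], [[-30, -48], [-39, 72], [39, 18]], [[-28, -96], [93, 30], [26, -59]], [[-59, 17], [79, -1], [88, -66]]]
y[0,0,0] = 38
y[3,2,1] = -66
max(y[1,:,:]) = 72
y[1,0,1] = -48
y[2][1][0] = 93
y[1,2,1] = 18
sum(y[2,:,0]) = 91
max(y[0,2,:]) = 36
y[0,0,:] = [38, -56]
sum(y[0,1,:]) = 132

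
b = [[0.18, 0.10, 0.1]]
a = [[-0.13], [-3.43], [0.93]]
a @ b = [[-0.02, -0.01, -0.01], [-0.62, -0.34, -0.34], [0.17, 0.09, 0.09]]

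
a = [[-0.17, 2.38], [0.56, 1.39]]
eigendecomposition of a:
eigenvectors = [[-0.97, -0.74], [0.25, -0.67]]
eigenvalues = [-0.78, 2.0]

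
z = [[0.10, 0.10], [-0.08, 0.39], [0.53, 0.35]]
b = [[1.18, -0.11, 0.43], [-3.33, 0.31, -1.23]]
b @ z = [[0.35, 0.23],[-1.01, -0.64]]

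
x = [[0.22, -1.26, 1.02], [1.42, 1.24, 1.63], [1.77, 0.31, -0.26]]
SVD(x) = [[-0.05, 0.91, 0.41],  [-0.87, 0.16, -0.47],  [-0.49, -0.37, 0.79]] @ diag([2.7632138000161657, 1.6911986283844087, 1.2993831978099897]) @ [[-0.77, -0.42, -0.48], [-0.14, -0.63, 0.77], [0.63, -0.65, -0.42]]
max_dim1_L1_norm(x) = 4.29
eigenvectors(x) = [[(-0.16+0.44j), (-0.16-0.44j), -0.57+0.00j], [0.80+0.00j, 0.80-0.00j, (-0.17+0j)], [0.22+0.29j, (0.22-0.29j), 0.80+0.00j]]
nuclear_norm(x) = 5.75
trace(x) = 1.20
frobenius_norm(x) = 3.49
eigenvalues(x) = [(1.4+1.37j), (1.4-1.37j), (-1.59+0j)]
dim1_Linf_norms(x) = [1.26, 1.63, 1.77]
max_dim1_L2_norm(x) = 2.49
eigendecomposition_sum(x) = [[0.35+0.62j, (-0.48+0.24j), 0.15+0.49j], [0.78-0.93j, 0.66+0.64j, (0.7-0.52j)], [(0.55+0.03j), -0.05+0.41j, 0.38+0.11j]] + [[(0.35-0.62j), (-0.48-0.24j), (0.15-0.49j)], [0.78+0.93j, (0.66-0.64j), 0.70+0.52j], [0.55-0.03j, -0.05-0.41j, (0.38-0.11j)]] + [[(-0.48+0j),(-0.29+0j),(0.73-0j)], [-0.15+0.00j,(-0.09+0j),(0.22-0j)], [0.67-0.00j,(0.41-0j),-1.02+0.00j]]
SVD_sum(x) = [[0.10, 0.05, 0.06], [1.84, 1.02, 1.16], [1.04, 0.58, 0.66]] + [[-0.21,-0.97,1.18], [-0.04,-0.17,0.21], [0.09,0.4,-0.49]] + [[0.33, -0.34, -0.22], [-0.38, 0.40, 0.26], [0.64, -0.67, -0.43]]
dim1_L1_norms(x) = [2.5, 4.29, 2.34]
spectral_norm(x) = 2.76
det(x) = -6.07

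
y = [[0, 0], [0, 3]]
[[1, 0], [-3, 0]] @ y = [[0, 0], [0, 0]]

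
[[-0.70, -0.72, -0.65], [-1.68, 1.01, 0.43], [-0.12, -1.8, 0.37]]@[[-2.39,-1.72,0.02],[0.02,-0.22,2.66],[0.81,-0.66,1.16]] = [[1.13, 1.79, -2.68], [4.38, 2.38, 3.15], [0.55, 0.36, -4.36]]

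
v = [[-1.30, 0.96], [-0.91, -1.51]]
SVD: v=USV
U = [[-0.40, 0.92], [0.92, 0.4]]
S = [1.8, 1.58]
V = [[-0.18, -0.98], [-0.98, 0.18]]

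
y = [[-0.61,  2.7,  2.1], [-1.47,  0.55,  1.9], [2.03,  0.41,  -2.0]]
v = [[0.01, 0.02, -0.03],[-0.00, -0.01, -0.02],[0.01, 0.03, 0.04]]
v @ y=[[-0.1,  0.03,  0.12], [-0.03,  -0.01,  0.02], [0.03,  0.06,  -0.00]]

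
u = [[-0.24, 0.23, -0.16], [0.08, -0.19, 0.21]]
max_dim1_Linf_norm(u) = 0.24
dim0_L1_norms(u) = [0.32, 0.42, 0.37]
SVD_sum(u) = [[-0.19, 0.24, -0.2],[0.15, -0.18, 0.16]] + [[-0.05, -0.01, 0.04],[-0.07, -0.01, 0.05]]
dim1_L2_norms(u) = [0.37, 0.29]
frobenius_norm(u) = 0.47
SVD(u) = [[-0.79, 0.61], [0.61, 0.79]] @ diag([0.4593183571183358, 0.10828964315257904]) @ [[0.52,-0.65,0.56], [-0.77,-0.08,0.63]]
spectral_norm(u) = 0.46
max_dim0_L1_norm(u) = 0.42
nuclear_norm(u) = 0.57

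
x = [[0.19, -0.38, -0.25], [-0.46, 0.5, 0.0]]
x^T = [[0.19, -0.46], [-0.38, 0.5], [-0.25, 0.00]]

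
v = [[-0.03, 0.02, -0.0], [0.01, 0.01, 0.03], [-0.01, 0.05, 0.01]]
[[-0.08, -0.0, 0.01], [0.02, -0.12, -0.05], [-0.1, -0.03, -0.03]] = v @ [[1.28,  0.27,  -0.57], [-2.06,  0.37,  -0.37], [1.09,  -4.17,  -1.28]]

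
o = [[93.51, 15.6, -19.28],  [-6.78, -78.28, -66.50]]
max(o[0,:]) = 93.51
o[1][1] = -78.28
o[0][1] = 15.6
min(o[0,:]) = -19.28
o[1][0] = -6.78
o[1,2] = -66.5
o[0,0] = 93.51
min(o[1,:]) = -78.28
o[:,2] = [-19.28, -66.5]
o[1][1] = -78.28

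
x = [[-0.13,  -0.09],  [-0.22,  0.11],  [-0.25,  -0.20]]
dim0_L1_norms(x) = [0.6, 0.4]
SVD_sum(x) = [[-0.14, -0.06], [-0.14, -0.06], [-0.28, -0.13]] + [[0.01, -0.03], [-0.08, 0.17], [0.03, -0.07]]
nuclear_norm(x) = 0.59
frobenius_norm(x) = 0.43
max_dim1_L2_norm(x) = 0.32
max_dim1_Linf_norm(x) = 0.25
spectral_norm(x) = 0.38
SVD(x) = [[-0.41, 0.14], [-0.41, -0.91], [-0.81, 0.39]] @ diag([0.380111236472555, 0.20860356638203803]) @ [[0.91, 0.41], [0.41, -0.91]]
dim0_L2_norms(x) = [0.36, 0.25]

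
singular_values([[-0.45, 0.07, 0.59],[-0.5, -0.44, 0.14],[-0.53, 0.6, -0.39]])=[0.9, 0.89, 0.47]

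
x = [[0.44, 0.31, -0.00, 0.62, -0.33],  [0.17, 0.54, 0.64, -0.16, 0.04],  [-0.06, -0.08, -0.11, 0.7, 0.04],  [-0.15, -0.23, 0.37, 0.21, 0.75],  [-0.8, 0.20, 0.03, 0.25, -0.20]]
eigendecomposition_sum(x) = [[-0.14-0.00j, 0.09-0.00j, -0.15+0.00j, (0.22-0j), (-0.27+0j)], [(0.09+0j), -0.06+0.00j, 0.10-0.00j, (-0.14+0j), 0.17-0.00j], [(-0.13-0j), 0.08-0.00j, -0.13+0.00j, (0.2-0j), (-0.24+0j)], [(0.17+0j), -0.11+0.00j, 0.18-0.00j, -0.27+0.00j, (0.32-0j)], [(-0.21-0j), (0.13-0j), (-0.22+0j), 0.34-0.00j, (-0.4+0j)]] + [[(0.27+0.17j),  0.13+0.02j,  (0.1-0.12j),  0.18-0.20j,  (-0.03-0.19j)], [0.24+0.08j,  0.11-0.01j,  (0.06-0.12j),  (0.11-0.19j),  (-0.06-0.14j)], [-0.07+0.24j,  (0.02+0.11j),  0.12+0.05j,  (0.19+0.09j),  (0.14-0.07j)], [(-0.2+0.3j),  (-0.03+0.15j),  (0.14+0.11j),  0.22+0.21j,  0.21-0.03j], [-0.19+0.05j,  -0.07+0.05j,  (0.01+0.1j),  0.01+0.17j,  (0.1+0.06j)]] + [[(0.27-0.17j), (0.13-0.02j), 0.10+0.12j, (0.18+0.2j), (-0.03+0.19j)], [(0.24-0.08j), (0.11+0.01j), 0.06+0.12j, 0.11+0.19j, -0.06+0.14j], [(-0.07-0.24j), (0.02-0.11j), (0.12-0.05j), 0.19-0.09j, 0.14+0.07j], [(-0.2-0.3j), (-0.03-0.15j), 0.14-0.11j, 0.22-0.21j, (0.21+0.03j)], [-0.19-0.05j, -0.07-0.05j, 0.01-0.10j, 0.01-0.17j, 0.10-0.06j]] + [[-0.00+0.00j, 0.00+0.00j, -0j, -0.00+0.00j, -0.00+0.00j], [(0.01-0j), -0.01-0.00j, (-0.02+0j), (0.01-0j), -0j], [-0.01+0.00j, (0.01+0j), (0.01-0j), -0.01+0.00j, -0.00+0.00j], [-0.00+0.00j, 0.00+0.00j, -0j, (-0+0j), (-0+0j)], [0.01-0.00j, -0.01-0.00j, -0.01+0.00j, 0.01-0.00j, 0.00-0.00j]] + [[0.05-0.00j,(-0.05-0j),(-0.05+0j),0.03+0.00j,-0j],  [(-0.42+0j),0.39+0.00j,(0.45-0j),-0.23-0.00j,-0.01+0.00j],  [0.21-0.00j,-0.20-0.00j,(-0.23+0j),0.12+0.00j,0.00-0.00j],  [(0.08-0j),(-0.07-0j),-0.08+0.00j,(0.04+0j),-0j],  [-0.22+0.00j,(0.2+0j),(0.24-0j),-0.12-0.00j,-0.01+0.00j]]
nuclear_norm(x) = 3.81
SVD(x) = [[-0.75,-0.22,-0.36,-0.06,0.51], [0.15,-0.52,-0.55,0.56,-0.32], [-0.44,0.44,-0.30,-0.18,-0.7], [0.45,0.42,-0.69,-0.21,0.33], [-0.15,0.56,0.11,0.78,0.2]] @ diag([1.055878301416741, 1.003458997811393, 0.9096969993818439, 0.8407945525547202, 0.002634771077163967]) @ [[-0.21, -0.24, 0.29, -0.70, 0.57], [-0.72, -0.37, -0.21, 0.48, 0.27], [-0.23, -0.22, -0.62, -0.51, -0.50], [-0.61, 0.59, 0.38, -0.12, -0.33], [-0.00, 0.64, -0.58, -0.05, 0.50]]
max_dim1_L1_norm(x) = 1.71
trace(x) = 0.88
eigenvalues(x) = [(-1+0j), (0.81+0.48j), (0.81-0.48j), (0.01+0j), (0.25+0j)]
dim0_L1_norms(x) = [1.62, 1.36, 1.15, 1.94, 1.36]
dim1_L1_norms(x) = [1.7, 1.55, 0.99, 1.71, 1.48]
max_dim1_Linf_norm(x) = 0.8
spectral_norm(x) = 1.06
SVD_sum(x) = [[0.17, 0.19, -0.23, 0.56, -0.45], [-0.03, -0.04, 0.04, -0.11, 0.09], [0.1, 0.11, -0.13, 0.33, -0.27], [-0.10, -0.11, 0.14, -0.33, 0.27], [0.03, 0.04, -0.05, 0.11, -0.09]] + [[0.16, 0.08, 0.05, -0.11, -0.06], [0.37, 0.19, 0.11, -0.25, -0.14], [-0.32, -0.16, -0.09, 0.21, 0.12], [-0.30, -0.15, -0.09, 0.2, 0.11], [-0.41, -0.21, -0.12, 0.27, 0.15]] + [[0.08,0.07,0.20,0.17,0.16], [0.12,0.11,0.31,0.25,0.25], [0.06,0.06,0.17,0.14,0.14], [0.15,0.14,0.39,0.32,0.31], [-0.02,-0.02,-0.06,-0.05,-0.05]] + [[0.03, -0.03, -0.02, 0.01, 0.02], [-0.29, 0.28, 0.18, -0.06, -0.15], [0.09, -0.09, -0.06, 0.02, 0.05], [0.11, -0.10, -0.07, 0.02, 0.06], [-0.40, 0.39, 0.25, -0.08, -0.22]] + [[-0.00, 0.0, -0.00, -0.00, 0.0], [0.0, -0.00, 0.00, 0.00, -0.0], [0.0, -0.0, 0.00, 0.0, -0.0], [-0.0, 0.00, -0.00, -0.00, 0.00], [-0.0, 0.0, -0.0, -0.00, 0.0]]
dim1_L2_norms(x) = [0.88, 0.87, 0.72, 0.9, 0.89]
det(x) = -0.00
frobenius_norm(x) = 1.91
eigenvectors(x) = [[(-0.41+0j), (0.01+0.5j), (0.01-0.5j), (-0.01+0j), (-0.09+0j)], [0.26+0.00j, (0.1+0.4j), 0.10-0.40j, (0.65+0j), 0.80+0.00j], [(-0.37+0j), -0.38+0.13j, -0.38-0.13j, -0.58+0.00j, -0.40+0.00j], [0.49+0.00j, -0.57+0.00j, (-0.57-0j), -0.05+0.00j, -0.15+0.00j], [(-0.62+0j), (-0.23-0.21j), -0.23+0.21j, 0.50+0.00j, 0.42+0.00j]]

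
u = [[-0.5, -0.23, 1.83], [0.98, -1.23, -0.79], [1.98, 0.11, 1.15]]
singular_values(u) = [2.41, 2.23, 1.1]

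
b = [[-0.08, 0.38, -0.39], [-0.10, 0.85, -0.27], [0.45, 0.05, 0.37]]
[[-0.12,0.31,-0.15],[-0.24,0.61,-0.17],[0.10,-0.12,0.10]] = b@[[0.24, -0.25, 0.02],[-0.25, 0.65, -0.12],[0.02, -0.12, 0.26]]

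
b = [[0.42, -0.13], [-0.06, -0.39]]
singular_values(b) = [0.45, 0.38]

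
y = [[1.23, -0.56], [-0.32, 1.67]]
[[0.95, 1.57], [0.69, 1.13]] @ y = [[0.67, 2.09], [0.49, 1.5]]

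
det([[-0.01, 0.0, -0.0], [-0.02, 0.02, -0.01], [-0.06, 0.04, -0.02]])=0.000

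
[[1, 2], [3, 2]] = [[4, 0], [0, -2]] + [[-3, 2], [3, 4]]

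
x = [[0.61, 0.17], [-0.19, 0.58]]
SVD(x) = [[-0.90, 0.43],  [0.43, 0.9]] @ diag([0.6396586758142477, 0.6036031630596075]) @ [[-0.99, 0.15], [0.15, 0.99]]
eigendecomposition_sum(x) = [[0.30+0.06j, 0.09-0.28j], [-0.10+0.32j, 0.29+0.11j]] + [[(0.3-0.06j), (0.09+0.28j)], [(-0.1-0.32j), 0.29-0.11j]]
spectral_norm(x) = 0.64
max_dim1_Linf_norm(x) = 0.61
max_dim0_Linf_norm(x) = 0.61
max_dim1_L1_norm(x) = 0.78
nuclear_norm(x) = 1.24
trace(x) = 1.19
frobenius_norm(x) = 0.88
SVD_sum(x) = [[0.57, -0.08],  [-0.27, 0.04]] + [[0.04, 0.25],[0.08, 0.54]]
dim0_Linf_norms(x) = [0.61, 0.58]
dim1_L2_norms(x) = [0.63, 0.61]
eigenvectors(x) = [[-0.06-0.68j, (-0.06+0.68j)],[0.73+0.00j, 0.73-0.00j]]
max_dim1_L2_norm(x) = 0.63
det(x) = 0.39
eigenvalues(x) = [(0.59+0.18j), (0.59-0.18j)]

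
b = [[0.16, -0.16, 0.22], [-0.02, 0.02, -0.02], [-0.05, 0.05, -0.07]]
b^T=[[0.16, -0.02, -0.05], [-0.16, 0.02, 0.05], [0.22, -0.02, -0.07]]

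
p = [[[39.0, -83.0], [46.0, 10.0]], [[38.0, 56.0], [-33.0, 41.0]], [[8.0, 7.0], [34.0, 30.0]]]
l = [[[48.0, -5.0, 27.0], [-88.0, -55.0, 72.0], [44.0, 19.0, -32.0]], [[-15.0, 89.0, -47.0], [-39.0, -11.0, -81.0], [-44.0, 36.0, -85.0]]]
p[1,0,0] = 38.0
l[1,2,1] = 36.0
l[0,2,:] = [44.0, 19.0, -32.0]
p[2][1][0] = 34.0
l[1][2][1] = 36.0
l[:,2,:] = [[44.0, 19.0, -32.0], [-44.0, 36.0, -85.0]]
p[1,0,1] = 56.0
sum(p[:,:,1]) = 61.0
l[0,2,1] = 19.0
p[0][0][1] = -83.0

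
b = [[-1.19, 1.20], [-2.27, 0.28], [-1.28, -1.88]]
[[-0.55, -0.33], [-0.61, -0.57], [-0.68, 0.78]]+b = [[-1.74, 0.87], [-2.88, -0.29], [-1.96, -1.10]]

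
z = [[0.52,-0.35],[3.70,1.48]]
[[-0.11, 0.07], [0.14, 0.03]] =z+[[-0.63,0.42], [-3.56,-1.45]]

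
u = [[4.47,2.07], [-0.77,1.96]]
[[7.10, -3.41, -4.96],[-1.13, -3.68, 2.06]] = u@[[1.57, 0.09, -1.35], [0.04, -1.84, 0.52]]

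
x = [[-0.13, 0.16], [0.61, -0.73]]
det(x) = -0.003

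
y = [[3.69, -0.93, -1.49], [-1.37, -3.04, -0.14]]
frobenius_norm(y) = 5.28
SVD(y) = [[-0.95, 0.31], [0.31, 0.95]] @ diag([4.166162894997676, 3.237635978973637]) @ [[-0.94, -0.01, 0.33], [-0.05, -0.98, -0.18]]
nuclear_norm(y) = 7.40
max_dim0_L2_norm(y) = 3.94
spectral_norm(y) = 4.17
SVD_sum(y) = [[3.74, 0.05, -1.31],[-1.21, -0.02, 0.42]] + [[-0.05, -0.98, -0.18], [-0.16, -3.02, -0.56]]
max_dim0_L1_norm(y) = 5.06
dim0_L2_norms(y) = [3.94, 3.18, 1.5]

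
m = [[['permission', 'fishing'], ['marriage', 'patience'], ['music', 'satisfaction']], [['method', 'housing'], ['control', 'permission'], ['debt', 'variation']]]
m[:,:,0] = [['permission', 'marriage', 'music'], ['method', 'control', 'debt']]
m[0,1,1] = 'patience'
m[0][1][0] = 'marriage'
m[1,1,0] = 'control'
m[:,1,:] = [['marriage', 'patience'], ['control', 'permission']]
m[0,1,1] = 'patience'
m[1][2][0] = 'debt'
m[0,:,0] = ['permission', 'marriage', 'music']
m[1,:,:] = [['method', 'housing'], ['control', 'permission'], ['debt', 'variation']]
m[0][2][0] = 'music'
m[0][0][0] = 'permission'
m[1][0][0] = 'method'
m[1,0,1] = 'housing'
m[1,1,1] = 'permission'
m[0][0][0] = 'permission'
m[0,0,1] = 'fishing'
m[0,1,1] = 'patience'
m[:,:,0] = [['permission', 'marriage', 'music'], ['method', 'control', 'debt']]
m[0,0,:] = ['permission', 'fishing']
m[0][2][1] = 'satisfaction'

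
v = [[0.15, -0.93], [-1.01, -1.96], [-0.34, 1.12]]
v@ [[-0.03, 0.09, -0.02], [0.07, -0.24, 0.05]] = [[-0.07, 0.24, -0.05], [-0.11, 0.38, -0.08], [0.09, -0.30, 0.06]]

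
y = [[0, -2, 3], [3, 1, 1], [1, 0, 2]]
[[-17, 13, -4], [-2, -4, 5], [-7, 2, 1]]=y@[[-1, 0, 1], [4, -5, 2], [-3, 1, 0]]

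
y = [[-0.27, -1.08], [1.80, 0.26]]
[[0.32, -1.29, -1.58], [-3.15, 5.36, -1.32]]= y @ [[-1.77, 2.91, -0.98], [0.15, 0.47, 1.71]]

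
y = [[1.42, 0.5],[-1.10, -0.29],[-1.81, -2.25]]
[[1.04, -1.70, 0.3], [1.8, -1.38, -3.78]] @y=[[2.8, 0.34], [10.92, 9.81]]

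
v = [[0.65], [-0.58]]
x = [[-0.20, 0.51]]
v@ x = [[-0.13, 0.33], [0.12, -0.3]]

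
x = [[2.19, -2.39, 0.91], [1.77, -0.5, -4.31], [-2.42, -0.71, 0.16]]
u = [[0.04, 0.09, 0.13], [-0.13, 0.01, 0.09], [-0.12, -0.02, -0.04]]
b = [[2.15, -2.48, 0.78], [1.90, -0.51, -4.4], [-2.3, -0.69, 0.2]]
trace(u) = 0.01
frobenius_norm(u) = 0.26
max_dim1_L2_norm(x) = 4.69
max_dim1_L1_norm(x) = 6.58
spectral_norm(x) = 4.86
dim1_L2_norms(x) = [3.37, 4.69, 2.53]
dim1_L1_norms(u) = [0.26, 0.23, 0.18]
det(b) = -32.84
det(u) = -0.00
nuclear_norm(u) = 0.39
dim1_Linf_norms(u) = [0.13, 0.13, 0.12]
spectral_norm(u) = 0.19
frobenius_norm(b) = 6.36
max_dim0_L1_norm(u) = 0.29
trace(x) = 1.85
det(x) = -33.37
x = b + u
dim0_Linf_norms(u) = [0.13, 0.09, 0.13]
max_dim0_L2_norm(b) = 4.47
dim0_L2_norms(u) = [0.18, 0.09, 0.16]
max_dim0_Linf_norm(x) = 4.31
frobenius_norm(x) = 6.30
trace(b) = 1.84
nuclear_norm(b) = 10.34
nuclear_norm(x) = 10.32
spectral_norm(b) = 5.00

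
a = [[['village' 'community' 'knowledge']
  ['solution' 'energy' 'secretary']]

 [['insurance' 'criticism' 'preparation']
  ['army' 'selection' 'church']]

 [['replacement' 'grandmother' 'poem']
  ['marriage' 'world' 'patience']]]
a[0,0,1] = 'community'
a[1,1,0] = 'army'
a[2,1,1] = 'world'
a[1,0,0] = 'insurance'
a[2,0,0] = 'replacement'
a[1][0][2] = 'preparation'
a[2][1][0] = 'marriage'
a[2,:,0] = ['replacement', 'marriage']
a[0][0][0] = 'village'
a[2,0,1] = 'grandmother'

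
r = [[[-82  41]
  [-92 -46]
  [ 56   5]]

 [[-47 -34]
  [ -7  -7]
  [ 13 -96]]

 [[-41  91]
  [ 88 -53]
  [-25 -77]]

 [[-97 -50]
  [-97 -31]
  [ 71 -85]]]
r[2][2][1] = -77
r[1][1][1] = -7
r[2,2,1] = -77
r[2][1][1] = -53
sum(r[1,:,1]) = -137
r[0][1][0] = -92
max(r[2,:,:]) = 91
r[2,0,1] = 91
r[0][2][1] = 5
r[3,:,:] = [[-97, -50], [-97, -31], [71, -85]]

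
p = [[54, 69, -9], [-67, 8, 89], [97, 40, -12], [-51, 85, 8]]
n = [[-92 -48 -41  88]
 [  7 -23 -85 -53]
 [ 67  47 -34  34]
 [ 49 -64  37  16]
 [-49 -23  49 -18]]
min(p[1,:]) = -67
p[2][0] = 97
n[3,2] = 37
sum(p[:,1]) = 202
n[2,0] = 67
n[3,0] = 49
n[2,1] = 47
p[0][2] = -9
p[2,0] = 97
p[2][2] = -12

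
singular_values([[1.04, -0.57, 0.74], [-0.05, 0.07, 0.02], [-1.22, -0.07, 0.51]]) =[1.65, 1.0, 0.06]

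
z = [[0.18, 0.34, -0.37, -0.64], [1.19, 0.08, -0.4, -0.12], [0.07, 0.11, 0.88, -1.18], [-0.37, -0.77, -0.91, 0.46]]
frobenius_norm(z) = 2.50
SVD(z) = [[-0.2,-0.32,0.62,-0.69], [-0.07,-0.93,-0.12,0.35], [-0.74,0.19,0.41,0.50], [0.64,0.02,0.66,0.40]] @ diag([1.8866708585293284, 1.3363306030542565, 0.7885270247201607, 0.5268953617207335]) @ [[-0.21, -0.34, -0.6, 0.69], [-0.87, -0.13, 0.48, 0.08], [-0.31, -0.33, -0.53, -0.72], [0.33, -0.87, 0.36, -0.01]]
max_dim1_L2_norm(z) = 1.48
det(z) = 1.05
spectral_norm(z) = 1.89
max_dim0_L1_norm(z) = 2.56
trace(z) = 1.60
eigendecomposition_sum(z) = [[(-0.07-0j),  -0.05+0.00j,  -0.03+0.00j,  0.07+0.00j], [(-0.44-0j),  -0.36+0.00j,  -0.19+0.00j,  (0.48+0j)], [(1.8+0j),  (1.47-0j),  0.77-0.00j,  -1.98+0.00j], [-1.13-0.00j,  (-0.92+0j),  -0.48+0.00j,  1.24+0.00j]] + [[0.56+0.00j, (0.39-0j), -0.11+0.00j, (-0.36+0j)], [(1.1+0j), 0.77-0.00j, (-0.21+0j), (-0.7+0j)], [-1.71+0.00j, -1.20+0.00j, (0.33+0j), 1.09+0.00j], [(0.65+0j), 0.46-0.00j, (-0.13+0j), (-0.42+0j)]] + [[-0.15+0.16j, 0.00-0.19j, (-0.12-0.11j), -0.18-0.11j], [0.27+0.00j, -0.16+0.15j, (-0+0.19j), (0.05+0.25j)], [-0.01+0.15j, -0.08-0.10j, -0.11-0.01j, -0.14+0.02j], [(0.05+0.21j), (-0.15-0.09j), (-0.15+0.04j), (-0.18+0.09j)]] + [[(-0.15-0.16j), 0.19j, -0.12+0.11j, (-0.18+0.11j)], [0.27-0.00j, -0.16-0.15j, -0.00-0.19j, 0.05-0.25j], [(-0.01-0.15j), (-0.08+0.1j), (-0.11+0.01j), (-0.14-0.02j)], [(0.05-0.21j), (-0.15+0.09j), -0.15-0.04j, -0.18-0.09j]]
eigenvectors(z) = [[0.03+0.00j,0.25+0.00j,(-0.35+0.37j),-0.35-0.37j], [(0.2+0j),(0.5+0j),0.61+0.00j,0.61-0.00j], [(-0.83+0j),(-0.78+0j),(-0.02+0.35j),-0.02-0.35j], [0.52+0.00j,0.30+0.00j,(0.13+0.47j),(0.13-0.47j)]]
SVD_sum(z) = [[0.08,0.13,0.22,-0.26], [0.03,0.04,0.07,-0.09], [0.30,0.48,0.84,-0.96], [-0.26,-0.41,-0.73,0.83]] + [[0.37, 0.06, -0.20, -0.03], [1.07, 0.17, -0.59, -0.1], [-0.22, -0.03, 0.12, 0.02], [-0.02, -0.0, 0.01, 0.0]] + [[-0.15, -0.16, -0.26, -0.35],  [0.03, 0.03, 0.05, 0.07],  [-0.10, -0.11, -0.17, -0.23],  [-0.16, -0.17, -0.27, -0.37]] + [[-0.12, 0.31, -0.13, 0.00], [0.06, -0.16, 0.07, -0.00], [0.09, -0.23, 0.1, -0.00], [0.07, -0.18, 0.08, -0.0]]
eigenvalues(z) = [(1.59+0j), (1.24+0j), (-0.61+0.39j), (-0.61-0.39j)]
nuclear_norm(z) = 4.54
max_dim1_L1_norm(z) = 2.51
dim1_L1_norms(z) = [1.53, 1.79, 2.24, 2.51]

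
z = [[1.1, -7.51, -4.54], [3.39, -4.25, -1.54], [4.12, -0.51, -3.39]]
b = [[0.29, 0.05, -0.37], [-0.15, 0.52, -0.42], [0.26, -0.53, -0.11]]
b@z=[[-1.04,-2.20,-0.14], [-0.13,-0.87,1.3], [-1.96,0.36,0.01]]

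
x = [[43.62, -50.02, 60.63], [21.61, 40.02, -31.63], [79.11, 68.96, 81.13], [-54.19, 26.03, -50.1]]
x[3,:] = [-54.19, 26.03, -50.1]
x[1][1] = 40.02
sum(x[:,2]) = 60.029999999999994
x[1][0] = 21.61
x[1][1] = 40.02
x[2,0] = 79.11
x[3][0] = -54.19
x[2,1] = 68.96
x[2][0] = 79.11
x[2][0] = 79.11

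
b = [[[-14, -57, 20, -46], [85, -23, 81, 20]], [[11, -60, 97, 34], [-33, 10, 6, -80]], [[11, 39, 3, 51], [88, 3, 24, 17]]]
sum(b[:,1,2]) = 111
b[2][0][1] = 39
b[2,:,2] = [3, 24]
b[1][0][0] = 11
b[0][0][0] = -14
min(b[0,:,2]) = 20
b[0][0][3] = -46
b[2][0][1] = 39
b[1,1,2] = 6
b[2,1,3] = 17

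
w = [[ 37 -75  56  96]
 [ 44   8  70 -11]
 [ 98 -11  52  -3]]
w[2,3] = -3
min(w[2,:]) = -11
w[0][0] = 37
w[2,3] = -3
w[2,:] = [98, -11, 52, -3]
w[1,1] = 8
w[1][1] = 8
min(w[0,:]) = -75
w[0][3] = 96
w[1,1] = 8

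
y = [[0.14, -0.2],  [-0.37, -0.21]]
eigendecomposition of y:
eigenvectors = [[0.80, 0.37], [-0.60, 0.93]]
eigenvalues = [0.29, -0.36]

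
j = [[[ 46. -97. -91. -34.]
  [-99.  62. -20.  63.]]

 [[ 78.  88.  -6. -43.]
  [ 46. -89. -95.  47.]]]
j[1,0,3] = -43.0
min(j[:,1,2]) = -95.0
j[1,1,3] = 47.0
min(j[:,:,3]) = -43.0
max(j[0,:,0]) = 46.0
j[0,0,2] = -91.0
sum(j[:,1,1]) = -27.0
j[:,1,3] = [63.0, 47.0]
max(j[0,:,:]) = 63.0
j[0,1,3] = 63.0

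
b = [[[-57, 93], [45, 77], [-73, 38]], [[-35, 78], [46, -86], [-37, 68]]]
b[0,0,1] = 93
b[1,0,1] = 78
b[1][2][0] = -37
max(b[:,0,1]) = 93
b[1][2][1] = 68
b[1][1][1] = -86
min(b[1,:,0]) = -37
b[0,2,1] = 38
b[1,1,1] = -86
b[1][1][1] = -86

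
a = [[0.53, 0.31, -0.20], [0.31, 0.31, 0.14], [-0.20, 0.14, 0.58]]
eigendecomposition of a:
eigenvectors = [[-0.57, 0.79, 0.23], [0.73, 0.36, 0.58], [-0.37, -0.50, 0.78]]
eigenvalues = [-0.0, 0.8, 0.62]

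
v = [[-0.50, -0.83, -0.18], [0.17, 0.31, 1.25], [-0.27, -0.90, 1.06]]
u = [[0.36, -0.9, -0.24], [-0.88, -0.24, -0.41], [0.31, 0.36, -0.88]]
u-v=[[0.86, -0.07, -0.06],[-1.05, -0.55, -1.66],[0.58, 1.26, -1.94]]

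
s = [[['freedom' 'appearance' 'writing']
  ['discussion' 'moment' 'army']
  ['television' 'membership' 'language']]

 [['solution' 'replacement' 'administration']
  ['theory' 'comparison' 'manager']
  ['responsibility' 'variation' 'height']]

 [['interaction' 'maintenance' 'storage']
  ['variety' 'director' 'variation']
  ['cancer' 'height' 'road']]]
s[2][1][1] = 'director'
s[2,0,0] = 'interaction'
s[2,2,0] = 'cancer'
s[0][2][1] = 'membership'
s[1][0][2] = 'administration'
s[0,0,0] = 'freedom'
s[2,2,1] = 'height'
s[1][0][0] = 'solution'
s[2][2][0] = 'cancer'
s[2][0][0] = 'interaction'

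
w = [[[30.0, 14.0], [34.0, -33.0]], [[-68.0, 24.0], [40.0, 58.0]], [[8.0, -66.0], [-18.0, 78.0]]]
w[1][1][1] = 58.0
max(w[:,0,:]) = 30.0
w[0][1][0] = 34.0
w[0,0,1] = 14.0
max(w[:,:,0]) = 40.0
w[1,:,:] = [[-68.0, 24.0], [40.0, 58.0]]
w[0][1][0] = 34.0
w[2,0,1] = -66.0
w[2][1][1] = 78.0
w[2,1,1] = 78.0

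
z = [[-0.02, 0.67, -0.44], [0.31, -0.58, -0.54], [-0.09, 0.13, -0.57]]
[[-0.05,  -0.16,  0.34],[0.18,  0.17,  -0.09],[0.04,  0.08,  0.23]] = z @ [[0.08,-0.41,-0.26], [-0.15,-0.36,0.3], [-0.12,-0.16,-0.30]]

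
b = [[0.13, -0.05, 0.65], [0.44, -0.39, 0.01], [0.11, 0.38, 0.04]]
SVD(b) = [[0.83, 0.53, 0.16], [0.54, -0.72, -0.43], [-0.11, 0.44, -0.89]] @ diag([0.7023716733635192, 0.5881079381152204, 0.3265012796029952]) @ [[0.48,-0.42,0.77], [-0.34,0.72,0.6], [-0.81,-0.55,0.2]]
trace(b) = -0.22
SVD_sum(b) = [[0.28,-0.25,0.45], [0.18,-0.16,0.29], [-0.04,0.03,-0.06]] + [[-0.11, 0.22, 0.19], [0.15, -0.31, -0.26], [-0.09, 0.19, 0.16]] + [[-0.04, -0.03, 0.01], [0.11, 0.08, -0.03], [0.24, 0.16, -0.06]]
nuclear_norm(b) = 1.62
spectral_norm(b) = 0.70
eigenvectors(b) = [[0.78+0.00j, -0.04-0.55j, (-0.04+0.55j)],[(0.39+0j), (-0.67+0j), -0.67-0.00j],[(0.49+0j), (0.29+0.4j), 0.29-0.40j]]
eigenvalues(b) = [(0.51+0j), (-0.37+0.36j), (-0.37-0.36j)]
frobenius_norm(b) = 0.97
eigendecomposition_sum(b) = [[0.24-0.00j, (0.13+0j), 0.33+0.00j], [(0.12-0j), (0.06+0j), 0.16+0.00j], [0.15-0.00j, 0.08+0.00j, (0.21+0j)]] + [[(-0.06+0.14j), (-0.09-0.18j), 0.16-0.08j], [0.16+0.08j, (-0.23+0.09j), -0.08-0.20j], [(-0.02-0.13j), (0.15+0.1j), (-0.08+0.13j)]] + [[(-0.06-0.14j), -0.09+0.18j, (0.16+0.08j)], [(0.16-0.08j), -0.23-0.09j, -0.08+0.20j], [(-0.02+0.13j), 0.15-0.10j, -0.08-0.13j]]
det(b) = 0.13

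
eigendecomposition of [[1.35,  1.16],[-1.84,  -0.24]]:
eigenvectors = [[-0.34-0.52j, -0.34+0.52j], [(0.78+0j), (0.78-0j)]]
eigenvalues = [(0.55+1.23j), (0.55-1.23j)]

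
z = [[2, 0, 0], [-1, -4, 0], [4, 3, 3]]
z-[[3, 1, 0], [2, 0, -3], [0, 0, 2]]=[[-1, -1, 0], [-3, -4, 3], [4, 3, 1]]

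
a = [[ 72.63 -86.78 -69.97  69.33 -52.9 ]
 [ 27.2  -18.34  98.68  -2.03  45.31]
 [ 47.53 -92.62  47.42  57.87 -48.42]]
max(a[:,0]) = 72.63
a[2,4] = -48.42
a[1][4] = 45.31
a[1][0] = 27.2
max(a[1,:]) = 98.68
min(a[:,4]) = -52.9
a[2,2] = 47.42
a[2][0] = 47.53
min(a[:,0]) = 27.2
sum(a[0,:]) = -67.69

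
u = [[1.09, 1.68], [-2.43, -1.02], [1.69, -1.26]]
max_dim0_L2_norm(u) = 3.15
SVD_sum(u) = [[1.52, 0.62], [-2.44, -0.99], [1.01, 0.41]] + [[-0.43, 1.06], [0.01, -0.03], [0.68, -1.67]]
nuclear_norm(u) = 5.43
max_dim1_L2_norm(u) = 2.64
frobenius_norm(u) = 3.92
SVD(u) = [[-0.50, -0.54], [0.8, 0.02], [-0.33, 0.84]] @ diag([3.291266577177643, 2.137069095268883]) @ [[-0.93, -0.38], [0.38, -0.93]]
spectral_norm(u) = 3.29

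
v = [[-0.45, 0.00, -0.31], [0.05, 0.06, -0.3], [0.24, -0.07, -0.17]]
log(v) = [[-1.96, -0.51, -2.90],[1.88, -2.15, 1.12],[2.33, 0.18, 0.17]]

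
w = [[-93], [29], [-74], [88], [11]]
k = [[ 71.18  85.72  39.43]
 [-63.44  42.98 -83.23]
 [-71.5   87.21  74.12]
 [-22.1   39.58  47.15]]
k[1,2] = -83.23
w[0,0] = -93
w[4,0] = 11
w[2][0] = -74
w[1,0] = 29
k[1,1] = 42.98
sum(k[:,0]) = -85.85999999999999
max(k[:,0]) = 71.18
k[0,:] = [71.18, 85.72, 39.43]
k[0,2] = 39.43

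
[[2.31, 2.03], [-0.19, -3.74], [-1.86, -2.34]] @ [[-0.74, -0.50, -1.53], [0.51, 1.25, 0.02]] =[[-0.67, 1.38, -3.49], [-1.77, -4.58, 0.22], [0.18, -1.99, 2.8]]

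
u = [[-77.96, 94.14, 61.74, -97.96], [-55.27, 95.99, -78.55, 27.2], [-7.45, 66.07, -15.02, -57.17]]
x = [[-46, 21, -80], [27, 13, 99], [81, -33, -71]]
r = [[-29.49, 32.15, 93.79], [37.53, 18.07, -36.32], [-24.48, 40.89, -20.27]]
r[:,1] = [32.15, 18.07, 40.89]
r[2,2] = -20.27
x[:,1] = [21, 13, -33]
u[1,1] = 95.99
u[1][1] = 95.99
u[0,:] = [-77.96, 94.14, 61.74, -97.96]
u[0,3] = -97.96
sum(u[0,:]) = -20.039999999999978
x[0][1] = 21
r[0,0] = -29.49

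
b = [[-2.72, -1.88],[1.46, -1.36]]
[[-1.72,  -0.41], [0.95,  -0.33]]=b @ [[0.64,-0.01], [-0.01,0.23]]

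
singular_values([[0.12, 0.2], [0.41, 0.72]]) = [0.86, 0.01]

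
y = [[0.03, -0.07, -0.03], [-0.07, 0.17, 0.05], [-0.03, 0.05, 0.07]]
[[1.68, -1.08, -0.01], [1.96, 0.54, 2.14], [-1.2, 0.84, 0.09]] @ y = [[0.13, -0.30, -0.11], [-0.04, 0.06, 0.12], [-0.10, 0.23, 0.08]]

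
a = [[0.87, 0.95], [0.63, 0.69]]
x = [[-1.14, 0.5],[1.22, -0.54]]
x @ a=[[-0.68, -0.74],[0.72, 0.79]]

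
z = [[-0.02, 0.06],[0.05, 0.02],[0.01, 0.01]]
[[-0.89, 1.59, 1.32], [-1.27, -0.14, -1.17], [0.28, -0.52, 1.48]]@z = [[0.11, -0.01], [0.01, -0.09], [-0.02, 0.02]]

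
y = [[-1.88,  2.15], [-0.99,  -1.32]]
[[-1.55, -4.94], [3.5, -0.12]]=y @ [[-1.19, 1.47],[-1.76, -1.01]]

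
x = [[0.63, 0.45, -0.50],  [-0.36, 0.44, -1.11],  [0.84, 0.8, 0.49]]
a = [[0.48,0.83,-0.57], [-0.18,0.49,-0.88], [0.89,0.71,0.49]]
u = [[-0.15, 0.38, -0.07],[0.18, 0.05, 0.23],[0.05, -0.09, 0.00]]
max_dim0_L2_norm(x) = 1.31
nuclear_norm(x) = 3.13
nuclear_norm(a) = 2.84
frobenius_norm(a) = 1.96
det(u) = 0.00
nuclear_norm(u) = 0.74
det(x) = 0.68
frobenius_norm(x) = 2.00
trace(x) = 1.56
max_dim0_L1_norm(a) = 2.03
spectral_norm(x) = 1.44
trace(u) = -0.10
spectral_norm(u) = 0.43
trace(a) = 1.46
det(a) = 0.16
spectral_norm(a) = 1.51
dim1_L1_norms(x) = [1.58, 1.91, 2.13]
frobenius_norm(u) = 0.52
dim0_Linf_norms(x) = [0.84, 0.8, 1.11]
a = x + u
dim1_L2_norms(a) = [1.12, 1.02, 1.24]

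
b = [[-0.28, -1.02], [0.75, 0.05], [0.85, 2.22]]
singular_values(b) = [2.62, 0.69]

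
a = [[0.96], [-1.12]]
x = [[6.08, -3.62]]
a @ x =[[5.84, -3.48],[-6.81, 4.05]]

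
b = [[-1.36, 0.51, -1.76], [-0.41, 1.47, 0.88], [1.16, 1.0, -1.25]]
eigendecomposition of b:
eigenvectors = [[(-0.77+0j), (-0.77-0j), -0.02+0.00j], [(-0-0.18j), (-0+0.18j), 0.95+0.00j], [(-0.04+0.61j), (-0.04-0.61j), 0.31+0.00j]]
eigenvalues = [(-1.45+1.5j), (-1.45-1.5j), (1.76+0j)]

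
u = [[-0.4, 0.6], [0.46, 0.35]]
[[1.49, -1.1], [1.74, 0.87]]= u @[[1.25, 2.18], [3.32, -0.38]]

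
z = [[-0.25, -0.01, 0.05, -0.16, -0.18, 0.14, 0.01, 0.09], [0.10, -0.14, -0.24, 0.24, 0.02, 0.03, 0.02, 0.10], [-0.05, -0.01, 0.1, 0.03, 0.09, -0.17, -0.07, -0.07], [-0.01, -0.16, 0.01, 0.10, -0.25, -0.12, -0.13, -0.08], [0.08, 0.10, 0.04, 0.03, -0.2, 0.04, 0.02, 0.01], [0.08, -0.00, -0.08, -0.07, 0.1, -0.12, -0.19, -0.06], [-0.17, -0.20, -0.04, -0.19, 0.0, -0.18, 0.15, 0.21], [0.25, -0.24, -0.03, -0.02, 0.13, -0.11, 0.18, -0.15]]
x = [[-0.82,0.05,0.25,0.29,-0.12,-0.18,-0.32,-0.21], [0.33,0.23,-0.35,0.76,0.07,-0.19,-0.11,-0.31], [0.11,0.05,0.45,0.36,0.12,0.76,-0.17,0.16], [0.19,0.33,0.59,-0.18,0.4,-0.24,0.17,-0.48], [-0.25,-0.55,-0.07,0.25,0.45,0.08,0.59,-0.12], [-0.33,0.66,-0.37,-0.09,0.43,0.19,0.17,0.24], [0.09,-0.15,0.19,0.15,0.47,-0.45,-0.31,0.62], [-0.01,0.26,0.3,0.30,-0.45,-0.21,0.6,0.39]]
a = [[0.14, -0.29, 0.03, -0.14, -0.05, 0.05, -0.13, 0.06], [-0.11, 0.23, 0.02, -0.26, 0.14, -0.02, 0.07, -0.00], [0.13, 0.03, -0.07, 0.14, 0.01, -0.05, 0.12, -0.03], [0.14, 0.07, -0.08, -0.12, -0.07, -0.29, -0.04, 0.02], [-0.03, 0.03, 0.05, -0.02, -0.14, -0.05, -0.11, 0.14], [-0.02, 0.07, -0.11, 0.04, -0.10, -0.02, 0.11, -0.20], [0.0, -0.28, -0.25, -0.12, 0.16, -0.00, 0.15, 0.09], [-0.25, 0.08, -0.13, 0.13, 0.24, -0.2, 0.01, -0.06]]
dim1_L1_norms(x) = [2.24, 2.35, 2.18, 2.58, 2.36, 2.48, 2.43, 2.52]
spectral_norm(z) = 0.59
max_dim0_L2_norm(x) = 1.0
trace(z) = -0.51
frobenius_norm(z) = 1.03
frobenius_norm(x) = 2.83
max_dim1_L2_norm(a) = 0.46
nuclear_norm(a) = 2.53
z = a @ x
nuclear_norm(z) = 2.53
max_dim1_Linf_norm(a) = 0.29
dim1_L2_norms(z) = [0.39, 0.4, 0.25, 0.37, 0.25, 0.29, 0.45, 0.45]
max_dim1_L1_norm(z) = 1.14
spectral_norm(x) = 1.01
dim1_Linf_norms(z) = [0.25, 0.24, 0.17, 0.25, 0.2, 0.19, 0.21, 0.25]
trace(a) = 0.11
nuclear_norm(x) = 8.01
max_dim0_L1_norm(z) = 0.99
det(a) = -0.00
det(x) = -1.01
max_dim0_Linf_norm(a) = 0.29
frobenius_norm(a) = 1.03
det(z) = -0.00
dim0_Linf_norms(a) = [0.25, 0.29, 0.25, 0.26, 0.24, 0.29, 0.15, 0.2]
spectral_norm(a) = 0.59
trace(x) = 0.40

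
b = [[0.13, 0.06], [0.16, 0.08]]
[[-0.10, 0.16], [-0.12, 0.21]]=b @ [[-0.57, 0.67], [-0.42, 1.24]]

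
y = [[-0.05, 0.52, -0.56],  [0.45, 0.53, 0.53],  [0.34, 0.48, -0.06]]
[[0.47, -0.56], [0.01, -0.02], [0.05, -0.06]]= y @ [[-1.07, 1.28], [0.87, -1.04], [0.06, -0.08]]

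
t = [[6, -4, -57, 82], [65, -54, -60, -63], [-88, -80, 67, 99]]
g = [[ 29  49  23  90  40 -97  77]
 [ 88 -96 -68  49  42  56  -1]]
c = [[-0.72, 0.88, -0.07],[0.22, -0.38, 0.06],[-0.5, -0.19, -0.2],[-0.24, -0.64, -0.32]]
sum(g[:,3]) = 139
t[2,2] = 67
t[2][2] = 67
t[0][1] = -4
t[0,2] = -57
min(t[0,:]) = -57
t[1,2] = -60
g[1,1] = -96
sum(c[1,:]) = -0.10300000000000001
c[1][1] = -0.379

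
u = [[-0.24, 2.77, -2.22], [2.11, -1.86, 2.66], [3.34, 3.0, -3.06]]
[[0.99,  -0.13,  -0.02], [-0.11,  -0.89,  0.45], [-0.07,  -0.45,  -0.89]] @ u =[[-0.58, 2.92, -2.48], [-0.35, 2.70, -3.50], [-3.91, -2.03, 1.68]]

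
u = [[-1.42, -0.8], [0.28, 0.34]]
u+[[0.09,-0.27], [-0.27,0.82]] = [[-1.33, -1.07], [0.01, 1.16]]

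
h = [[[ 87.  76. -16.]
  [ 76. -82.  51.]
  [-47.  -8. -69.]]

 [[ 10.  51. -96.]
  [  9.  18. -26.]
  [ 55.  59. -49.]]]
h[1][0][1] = 51.0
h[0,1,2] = 51.0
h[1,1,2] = -26.0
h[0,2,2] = -69.0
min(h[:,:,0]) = -47.0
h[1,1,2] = -26.0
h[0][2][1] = -8.0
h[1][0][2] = -96.0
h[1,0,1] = 51.0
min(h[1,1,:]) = -26.0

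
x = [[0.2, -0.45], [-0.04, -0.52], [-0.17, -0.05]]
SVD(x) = [[-0.68,0.53], [-0.73,-0.46], [-0.04,-0.71]] @ diag([0.6959195001978309, 0.24818551376823222]) @ [[-0.15, 0.99], [0.99, 0.15]]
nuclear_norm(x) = 0.94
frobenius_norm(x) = 0.74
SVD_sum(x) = [[0.07, -0.47], [0.07, -0.5], [0.0, -0.02]] + [[0.13, 0.02], [-0.11, -0.02], [-0.17, -0.03]]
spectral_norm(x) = 0.70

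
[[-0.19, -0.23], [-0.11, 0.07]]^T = [[-0.19,-0.11], [-0.23,0.07]]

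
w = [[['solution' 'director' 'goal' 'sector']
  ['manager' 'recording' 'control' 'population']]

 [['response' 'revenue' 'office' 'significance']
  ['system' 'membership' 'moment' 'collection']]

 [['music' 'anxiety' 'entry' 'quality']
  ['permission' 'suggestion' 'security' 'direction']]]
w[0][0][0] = 'solution'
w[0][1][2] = 'control'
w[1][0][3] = 'significance'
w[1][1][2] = 'moment'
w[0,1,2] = 'control'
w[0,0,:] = ['solution', 'director', 'goal', 'sector']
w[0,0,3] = 'sector'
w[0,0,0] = 'solution'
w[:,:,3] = [['sector', 'population'], ['significance', 'collection'], ['quality', 'direction']]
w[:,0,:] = [['solution', 'director', 'goal', 'sector'], ['response', 'revenue', 'office', 'significance'], ['music', 'anxiety', 'entry', 'quality']]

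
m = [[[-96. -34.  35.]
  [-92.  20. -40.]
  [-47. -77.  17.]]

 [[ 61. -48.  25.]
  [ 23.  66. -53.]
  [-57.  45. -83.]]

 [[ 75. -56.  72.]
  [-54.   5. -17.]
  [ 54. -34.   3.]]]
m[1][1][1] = 66.0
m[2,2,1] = -34.0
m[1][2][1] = 45.0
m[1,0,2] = 25.0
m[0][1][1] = 20.0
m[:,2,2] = [17.0, -83.0, 3.0]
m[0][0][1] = -34.0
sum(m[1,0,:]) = 38.0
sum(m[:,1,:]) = -142.0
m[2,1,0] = -54.0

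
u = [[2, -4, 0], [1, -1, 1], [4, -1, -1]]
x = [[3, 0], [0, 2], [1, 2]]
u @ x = [[6, -8], [4, 0], [11, -4]]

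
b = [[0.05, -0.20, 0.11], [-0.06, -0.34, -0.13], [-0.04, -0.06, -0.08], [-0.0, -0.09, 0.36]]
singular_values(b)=[0.41, 0.4, 0.07]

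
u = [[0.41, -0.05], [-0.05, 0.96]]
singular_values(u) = [0.96, 0.41]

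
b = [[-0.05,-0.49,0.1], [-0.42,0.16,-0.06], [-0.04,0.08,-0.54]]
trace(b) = -0.43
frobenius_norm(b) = 0.87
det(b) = 0.11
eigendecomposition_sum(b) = [[0.20, -0.27, 0.03], [-0.23, 0.32, -0.04], [-0.03, 0.03, -0.00]] + [[-0.24, -0.2, -0.09],  [-0.18, -0.15, -0.07],  [-0.04, -0.03, -0.01]] + [[-0.01, -0.02, 0.16], [-0.00, -0.01, 0.05], [0.02, 0.08, -0.52]]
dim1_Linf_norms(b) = [0.49, 0.42, 0.54]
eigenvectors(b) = [[0.65, -0.79, -0.29], [-0.76, -0.6, -0.09], [-0.08, -0.12, 0.95]]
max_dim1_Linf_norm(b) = 0.54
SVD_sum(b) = [[0.10, -0.23, 0.27],[-0.07, 0.16, -0.19],[-0.12, 0.29, -0.33]] + [[0.07, -0.16, -0.17], [-0.05, 0.13, 0.13], [0.09, -0.20, -0.21]] + [[-0.22,-0.09,-0.0],[-0.3,-0.13,-0.00],[-0.01,-0.00,-0.00]]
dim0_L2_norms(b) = [0.42, 0.52, 0.55]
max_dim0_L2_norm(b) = 0.55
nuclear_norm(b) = 1.47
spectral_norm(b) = 0.64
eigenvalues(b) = [0.51, -0.41, -0.54]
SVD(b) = [[-0.58, -0.57, -0.59], [0.4, 0.43, -0.81], [0.71, -0.7, -0.02]] @ diag([0.6390949629485484, 0.43347724273258964, 0.4018147687265179]) @ [[-0.26, 0.63, -0.73],[-0.29, 0.67, 0.68],[0.92, 0.39, 0.01]]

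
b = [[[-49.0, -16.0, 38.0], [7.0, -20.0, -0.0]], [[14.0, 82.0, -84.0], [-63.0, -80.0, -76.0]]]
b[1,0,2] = -84.0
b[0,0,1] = -16.0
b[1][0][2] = -84.0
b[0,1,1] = -20.0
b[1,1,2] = -76.0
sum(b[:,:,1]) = -34.0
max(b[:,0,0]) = 14.0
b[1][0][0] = 14.0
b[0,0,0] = -49.0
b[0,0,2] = 38.0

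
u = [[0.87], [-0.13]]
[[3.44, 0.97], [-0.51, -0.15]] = u @ [[3.95,1.12]]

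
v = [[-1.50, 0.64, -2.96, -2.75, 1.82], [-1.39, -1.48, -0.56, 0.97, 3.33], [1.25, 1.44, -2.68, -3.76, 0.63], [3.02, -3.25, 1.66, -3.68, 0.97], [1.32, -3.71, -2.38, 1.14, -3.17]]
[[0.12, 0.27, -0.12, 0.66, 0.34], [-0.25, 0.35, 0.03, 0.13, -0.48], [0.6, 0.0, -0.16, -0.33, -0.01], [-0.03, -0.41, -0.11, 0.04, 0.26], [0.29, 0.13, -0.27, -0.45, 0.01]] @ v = [[1.74,-3.90,0.10,-1.66,0.6],  [-0.31,0.72,1.82,-0.11,2.38],  [-2.11,1.26,-1.87,0.15,0.70],  [0.94,-0.67,0.06,0.25,-2.27],  [-2.30,1.03,-0.98,2.01,0.32]]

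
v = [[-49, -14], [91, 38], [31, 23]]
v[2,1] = 23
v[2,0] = 31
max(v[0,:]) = -14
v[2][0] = 31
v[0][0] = -49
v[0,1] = -14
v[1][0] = 91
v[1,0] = 91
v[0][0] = -49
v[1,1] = 38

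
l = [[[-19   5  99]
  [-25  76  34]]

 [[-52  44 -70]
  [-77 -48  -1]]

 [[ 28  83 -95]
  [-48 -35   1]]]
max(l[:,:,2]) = 99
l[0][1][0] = -25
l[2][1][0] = -48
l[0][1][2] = 34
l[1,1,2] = -1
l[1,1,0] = -77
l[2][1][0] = -48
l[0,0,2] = 99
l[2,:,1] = [83, -35]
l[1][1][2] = -1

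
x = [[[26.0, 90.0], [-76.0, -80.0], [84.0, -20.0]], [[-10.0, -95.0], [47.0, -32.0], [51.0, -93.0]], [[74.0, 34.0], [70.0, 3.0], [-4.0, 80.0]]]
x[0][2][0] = 84.0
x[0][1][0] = -76.0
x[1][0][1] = -95.0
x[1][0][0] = -10.0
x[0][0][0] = 26.0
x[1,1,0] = 47.0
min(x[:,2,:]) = -93.0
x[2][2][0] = -4.0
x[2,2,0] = -4.0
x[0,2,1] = -20.0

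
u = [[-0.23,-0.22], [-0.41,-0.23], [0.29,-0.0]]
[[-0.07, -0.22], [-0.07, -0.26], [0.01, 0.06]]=u@[[0.03,0.2], [0.27,0.78]]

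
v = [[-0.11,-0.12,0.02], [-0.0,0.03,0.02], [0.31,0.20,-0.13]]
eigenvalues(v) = [(-0.22+0j), (0.01+0.01j), (0.01-0.01j)]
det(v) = -0.00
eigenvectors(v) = [[(0.25+0j),(0.55+0.2j),(0.55-0.2j)], [(0.08+0j),(-0.41-0.26j),(-0.41+0.26j)], [-0.97+0.00j,0.65+0.00j,(0.65-0j)]]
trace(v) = -0.21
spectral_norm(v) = 0.42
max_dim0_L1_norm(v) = 0.42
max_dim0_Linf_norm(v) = 0.31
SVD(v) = [[-0.37, 0.75, 0.54], [0.02, -0.57, 0.82], [0.93, 0.32, 0.20]] @ diag([0.4213995595683062, 0.06013831825738978, 0.0024070464911081797]) @ [[0.78, 0.55, -0.30], [0.27, -0.73, -0.63], [0.57, -0.41, 0.71]]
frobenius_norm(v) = 0.43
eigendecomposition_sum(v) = [[(-0.08+0j), -0.06+0.00j, (0.03-0j)], [(-0.03+0j), -0.02+0.00j, 0.01-0.00j], [0.33-0.00j, (0.25-0j), -0.12+0.00j]] + [[(-0.01+0.01j), (-0.03+0.01j), -0.01+0.00j], [(0.01-0.01j), 0.02-0.00j, 0.01-0.00j], [(-0.01+0.02j), (-0.02+0.02j), (-0+0.01j)]] + [[(-0.01-0.01j), -0.03-0.01j, -0.01-0.00j], [(0.01+0.01j), 0.02+0.00j, (0.01+0j)], [(-0.01-0.02j), (-0.02-0.02j), (-0-0.01j)]]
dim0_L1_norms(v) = [0.42, 0.35, 0.17]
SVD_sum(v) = [[-0.12, -0.09, 0.05], [0.01, 0.01, -0.00], [0.3, 0.21, -0.12]] + [[0.01, -0.03, -0.03], [-0.01, 0.03, 0.02], [0.01, -0.01, -0.01]] + [[0.0, -0.0, 0.00], [0.00, -0.00, 0.0], [0.0, -0.00, 0.0]]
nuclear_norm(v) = 0.48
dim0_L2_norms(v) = [0.33, 0.24, 0.13]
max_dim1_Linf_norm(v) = 0.31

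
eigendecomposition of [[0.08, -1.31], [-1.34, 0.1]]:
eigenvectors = [[-0.71,0.7], [-0.71,-0.71]]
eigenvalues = [-1.23, 1.41]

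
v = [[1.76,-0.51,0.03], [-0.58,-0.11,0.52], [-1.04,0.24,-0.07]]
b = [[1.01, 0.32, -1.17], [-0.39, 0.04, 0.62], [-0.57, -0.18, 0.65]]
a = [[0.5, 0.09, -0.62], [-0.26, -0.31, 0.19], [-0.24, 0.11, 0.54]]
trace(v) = 1.58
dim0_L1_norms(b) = [1.97, 0.54, 2.44]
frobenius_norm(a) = 1.10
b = v @ a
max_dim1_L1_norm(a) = 1.21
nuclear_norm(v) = 2.83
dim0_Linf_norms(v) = [1.76, 0.51, 0.52]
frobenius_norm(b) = 1.95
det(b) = -0.00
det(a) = -0.02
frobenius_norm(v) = 2.26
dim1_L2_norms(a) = [0.8, 0.45, 0.6]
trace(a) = 0.73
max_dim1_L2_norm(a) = 0.8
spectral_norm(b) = 1.94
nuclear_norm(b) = 2.15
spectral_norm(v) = 2.19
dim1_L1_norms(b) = [2.5, 1.05, 1.4]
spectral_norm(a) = 1.04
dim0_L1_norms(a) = [1.0, 0.51, 1.35]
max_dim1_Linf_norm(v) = 1.76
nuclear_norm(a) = 1.45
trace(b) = 1.70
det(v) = 0.08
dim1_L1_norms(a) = [1.21, 0.76, 0.89]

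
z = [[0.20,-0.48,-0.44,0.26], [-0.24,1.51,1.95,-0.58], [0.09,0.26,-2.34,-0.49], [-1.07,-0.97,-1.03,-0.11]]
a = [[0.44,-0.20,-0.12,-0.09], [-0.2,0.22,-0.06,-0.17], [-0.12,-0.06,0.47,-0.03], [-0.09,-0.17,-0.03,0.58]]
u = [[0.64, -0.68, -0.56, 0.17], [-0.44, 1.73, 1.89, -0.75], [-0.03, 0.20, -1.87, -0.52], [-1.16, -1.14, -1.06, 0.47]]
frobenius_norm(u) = 4.04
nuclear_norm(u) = 6.55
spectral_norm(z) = 3.47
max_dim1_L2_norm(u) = 2.71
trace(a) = 1.71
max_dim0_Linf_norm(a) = 0.58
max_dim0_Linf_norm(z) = 2.34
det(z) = 0.03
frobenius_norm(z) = 3.99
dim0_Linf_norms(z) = [1.07, 1.51, 2.34, 0.58]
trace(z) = -0.74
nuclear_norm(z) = 6.24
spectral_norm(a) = 0.65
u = a + z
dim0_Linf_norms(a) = [0.44, 0.22, 0.47, 0.58]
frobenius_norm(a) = 1.00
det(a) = 0.00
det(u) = 0.96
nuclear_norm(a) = 1.71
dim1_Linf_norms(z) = [0.48, 1.95, 2.34, 1.07]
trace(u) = 0.97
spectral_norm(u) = 3.45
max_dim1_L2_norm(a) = 0.61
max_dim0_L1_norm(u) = 5.38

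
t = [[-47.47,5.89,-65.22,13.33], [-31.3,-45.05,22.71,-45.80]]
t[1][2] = 22.71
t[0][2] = -65.22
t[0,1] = 5.89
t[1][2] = 22.71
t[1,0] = -31.3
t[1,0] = -31.3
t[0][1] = 5.89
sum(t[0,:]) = -93.47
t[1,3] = -45.8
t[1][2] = 22.71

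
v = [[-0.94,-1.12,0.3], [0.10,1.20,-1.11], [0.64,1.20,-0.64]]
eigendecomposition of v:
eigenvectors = [[-0.67, -0.52, 0.52],[0.44, 0.61, -0.62],[0.6, 0.6, -0.59]]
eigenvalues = [-0.47, 0.02, 0.08]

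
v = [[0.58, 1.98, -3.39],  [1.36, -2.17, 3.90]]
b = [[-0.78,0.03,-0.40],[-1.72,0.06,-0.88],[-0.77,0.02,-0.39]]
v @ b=[[-1.25, 0.07, -0.65], [-0.33, -0.01, -0.16]]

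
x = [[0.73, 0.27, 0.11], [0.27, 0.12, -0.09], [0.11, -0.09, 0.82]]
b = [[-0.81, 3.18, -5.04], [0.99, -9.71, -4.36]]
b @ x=[[-0.29, 0.62, -4.51], [-2.38, -0.51, -2.59]]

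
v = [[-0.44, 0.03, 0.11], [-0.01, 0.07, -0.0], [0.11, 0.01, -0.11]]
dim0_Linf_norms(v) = [0.44, 0.07, 0.11]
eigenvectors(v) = [[-0.96, -0.29, 0.08],[-0.02, -0.02, 0.99],[0.29, -0.96, 0.11]]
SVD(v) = [[-0.96,  0.23,  -0.18], [-0.03,  0.54,  0.84], [0.29,  0.81,  -0.51]] @ diag([0.4742026914001285, 0.08460733890604837, 0.06223669072268793]) @ [[0.96, -0.06, -0.29], [-0.19, 0.62, -0.76], [0.22, 0.78, 0.58]]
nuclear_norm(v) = 0.62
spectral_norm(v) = 0.47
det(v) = 0.00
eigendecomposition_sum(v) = [[-0.43, 0.02, 0.13], [-0.01, 0.0, 0.00], [0.13, -0.01, -0.04]] + [[-0.01, 0.00, -0.02],[-0.00, 0.00, -0.0],[-0.02, 0.01, -0.07]] + [[-0.0, 0.01, -0.0], [-0.00, 0.07, -0.0], [-0.0, 0.01, -0.00]]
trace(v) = -0.48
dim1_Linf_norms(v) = [0.44, 0.07, 0.11]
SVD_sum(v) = [[-0.43, 0.03, 0.13],[-0.01, 0.00, 0.00],[0.13, -0.01, -0.04]] + [[-0.00, 0.01, -0.01], [-0.01, 0.03, -0.03], [-0.01, 0.04, -0.05]] + [[-0.0,-0.01,-0.01],[0.01,0.04,0.03],[-0.01,-0.02,-0.02]]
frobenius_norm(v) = 0.49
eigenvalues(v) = [-0.47, -0.08, 0.07]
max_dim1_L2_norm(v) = 0.45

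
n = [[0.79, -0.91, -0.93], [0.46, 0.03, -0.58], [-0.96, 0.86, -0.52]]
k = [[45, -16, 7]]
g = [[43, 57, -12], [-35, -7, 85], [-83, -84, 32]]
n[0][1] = -0.911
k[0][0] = 45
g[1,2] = 85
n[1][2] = -0.577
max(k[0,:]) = 45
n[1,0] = 0.464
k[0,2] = 7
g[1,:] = [-35, -7, 85]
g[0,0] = 43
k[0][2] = 7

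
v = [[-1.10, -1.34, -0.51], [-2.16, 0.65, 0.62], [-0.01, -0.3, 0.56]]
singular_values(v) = [2.45, 1.66, 0.63]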